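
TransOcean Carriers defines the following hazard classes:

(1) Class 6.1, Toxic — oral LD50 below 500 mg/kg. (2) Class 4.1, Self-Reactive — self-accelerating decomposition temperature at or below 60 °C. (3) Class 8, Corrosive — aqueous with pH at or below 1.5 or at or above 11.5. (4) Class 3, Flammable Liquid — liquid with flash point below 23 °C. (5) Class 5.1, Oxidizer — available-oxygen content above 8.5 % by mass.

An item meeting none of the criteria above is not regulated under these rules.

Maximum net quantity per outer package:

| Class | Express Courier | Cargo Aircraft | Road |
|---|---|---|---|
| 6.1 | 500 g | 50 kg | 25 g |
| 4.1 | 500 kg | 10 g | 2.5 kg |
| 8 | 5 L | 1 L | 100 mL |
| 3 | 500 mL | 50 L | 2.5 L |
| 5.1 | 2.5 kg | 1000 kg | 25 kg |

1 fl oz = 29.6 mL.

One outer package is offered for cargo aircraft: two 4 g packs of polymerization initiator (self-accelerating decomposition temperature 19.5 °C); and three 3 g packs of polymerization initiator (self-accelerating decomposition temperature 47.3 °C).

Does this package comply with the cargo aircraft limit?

Self-accelerating decomposition temperature 19.5 °C meets the Class 4.1 criterion (Self-Reactive), so the polymerization initiator is Class 4.1.
Polymerization initiator: self-accelerating decomposition temperature 47.3 °C ≤ 60 °C → Class 4.1 (Self-Reactive).
Class 4.1 net quantity: (two 4 g packs = 8 g) + (three 3 g packs = 9 g) = 17 g.
That exceeds the Class 4.1 cargo aircraft limit of 10 g.

No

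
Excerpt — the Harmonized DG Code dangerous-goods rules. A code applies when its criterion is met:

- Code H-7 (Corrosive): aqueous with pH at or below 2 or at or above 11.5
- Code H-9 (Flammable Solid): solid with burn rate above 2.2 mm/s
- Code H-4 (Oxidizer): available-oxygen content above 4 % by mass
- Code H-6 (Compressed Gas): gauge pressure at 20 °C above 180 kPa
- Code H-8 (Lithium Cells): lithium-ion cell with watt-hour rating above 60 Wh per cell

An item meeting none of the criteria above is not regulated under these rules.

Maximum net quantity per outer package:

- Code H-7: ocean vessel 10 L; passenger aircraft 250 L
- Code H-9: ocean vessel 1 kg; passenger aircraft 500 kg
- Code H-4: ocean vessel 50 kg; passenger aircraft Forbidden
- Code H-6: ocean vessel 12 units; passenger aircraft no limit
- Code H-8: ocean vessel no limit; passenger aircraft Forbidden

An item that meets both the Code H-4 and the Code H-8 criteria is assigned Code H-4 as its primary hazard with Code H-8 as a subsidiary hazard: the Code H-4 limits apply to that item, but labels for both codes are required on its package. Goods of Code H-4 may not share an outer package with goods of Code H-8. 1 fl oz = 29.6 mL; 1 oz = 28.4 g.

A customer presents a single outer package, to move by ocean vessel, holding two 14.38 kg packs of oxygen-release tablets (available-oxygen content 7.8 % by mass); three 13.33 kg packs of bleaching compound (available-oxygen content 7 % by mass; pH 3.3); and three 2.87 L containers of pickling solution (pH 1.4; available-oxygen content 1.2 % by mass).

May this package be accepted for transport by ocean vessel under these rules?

Oxygen-release tablets: available-oxygen content 7.8 % by mass > 4 % by mass → Code H-4 (Oxidizer).
With available-oxygen content 7 % by mass (> 4 % by mass), the bleaching compound falls in Code H-4.
The pickling solution has pH 1.4, which is ≤ 2, so it is Code H-7 (Corrosive).
Code H-4 net quantity: (two 14.38 kg packs = 28.76 kg) + (three 13.33 kg packs = 39.99 kg) = 68.75 kg.
That exceeds the Code H-4 ocean vessel limit of 50 kg.
Code H-7 quantity: three 2.87 L containers = 8.61 L.
8.61 L is within the ocean vessel limit of 10 L for Code H-7.
The segregation rule (Code H-4 with Code H-8) does not apply to Code H-4 with Code H-7.

No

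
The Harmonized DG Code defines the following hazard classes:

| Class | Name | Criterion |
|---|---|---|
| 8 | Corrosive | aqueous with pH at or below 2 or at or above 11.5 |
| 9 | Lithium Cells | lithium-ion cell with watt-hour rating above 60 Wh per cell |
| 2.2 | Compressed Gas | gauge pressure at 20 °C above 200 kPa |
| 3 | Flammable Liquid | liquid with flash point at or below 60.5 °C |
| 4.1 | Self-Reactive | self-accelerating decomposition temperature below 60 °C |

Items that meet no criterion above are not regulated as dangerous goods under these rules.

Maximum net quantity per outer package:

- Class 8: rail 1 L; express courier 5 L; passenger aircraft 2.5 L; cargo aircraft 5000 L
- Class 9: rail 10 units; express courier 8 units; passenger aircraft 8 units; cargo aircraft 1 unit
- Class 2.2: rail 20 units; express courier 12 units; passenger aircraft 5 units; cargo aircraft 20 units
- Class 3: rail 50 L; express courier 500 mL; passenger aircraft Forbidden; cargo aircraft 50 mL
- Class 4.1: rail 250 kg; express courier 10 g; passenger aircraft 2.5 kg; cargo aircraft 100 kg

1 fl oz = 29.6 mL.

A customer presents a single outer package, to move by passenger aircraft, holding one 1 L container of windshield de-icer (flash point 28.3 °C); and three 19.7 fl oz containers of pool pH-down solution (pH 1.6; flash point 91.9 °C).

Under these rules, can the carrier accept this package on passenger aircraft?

With flash point 28.3 °C (≤ 60.5 °C), the windshield de-icer falls in Class 3.
Pool pH-down solution: pH 1.6 ≤ 2 → Class 8 (Corrosive).
Class 3 quantity: 1 L.
By passenger aircraft, Class 3 is Forbidden regardless of quantity.
Class 8 quantity: three 19.7 fl oz containers = 1749.36 mL.
1749.36 mL is within the passenger aircraft limit of 2.5 L for Class 8.

No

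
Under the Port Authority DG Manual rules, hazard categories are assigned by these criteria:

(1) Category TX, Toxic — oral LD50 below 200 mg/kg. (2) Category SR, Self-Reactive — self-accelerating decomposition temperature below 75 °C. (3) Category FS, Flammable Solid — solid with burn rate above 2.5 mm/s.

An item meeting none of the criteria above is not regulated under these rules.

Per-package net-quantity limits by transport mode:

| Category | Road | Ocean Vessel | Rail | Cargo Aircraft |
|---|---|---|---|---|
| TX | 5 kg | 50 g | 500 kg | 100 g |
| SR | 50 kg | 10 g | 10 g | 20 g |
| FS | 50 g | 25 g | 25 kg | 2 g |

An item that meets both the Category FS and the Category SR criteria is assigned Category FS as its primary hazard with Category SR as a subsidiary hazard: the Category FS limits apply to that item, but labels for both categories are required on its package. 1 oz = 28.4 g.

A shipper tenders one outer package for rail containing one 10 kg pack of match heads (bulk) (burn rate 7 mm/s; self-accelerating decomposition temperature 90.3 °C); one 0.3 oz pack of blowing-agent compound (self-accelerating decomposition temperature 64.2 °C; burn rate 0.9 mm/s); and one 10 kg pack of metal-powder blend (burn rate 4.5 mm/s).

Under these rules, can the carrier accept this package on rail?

Yes

With burn rate 7 mm/s (> 2.5 mm/s), the match heads (bulk) fall in Category FS.
Self-accelerating decomposition temperature 64.2 °C meets the Category SR criterion (Self-Reactive), so the blowing-agent compound is Category SR.
Burn rate 4.5 mm/s meets the Category FS criterion (Flammable Solid), so the metal-powder blend is Category FS.
Total Category FS: 10 kg + 10 kg = 20 kg.
20 kg is within the rail limit of 25 kg for Category FS.
Category SR quantity: one 0.3 oz pack = 8.52 g.
8.52 g is within the rail limit of 10 g for Category SR.
Every hazard category is within its rail limit and no segregation rule is violated.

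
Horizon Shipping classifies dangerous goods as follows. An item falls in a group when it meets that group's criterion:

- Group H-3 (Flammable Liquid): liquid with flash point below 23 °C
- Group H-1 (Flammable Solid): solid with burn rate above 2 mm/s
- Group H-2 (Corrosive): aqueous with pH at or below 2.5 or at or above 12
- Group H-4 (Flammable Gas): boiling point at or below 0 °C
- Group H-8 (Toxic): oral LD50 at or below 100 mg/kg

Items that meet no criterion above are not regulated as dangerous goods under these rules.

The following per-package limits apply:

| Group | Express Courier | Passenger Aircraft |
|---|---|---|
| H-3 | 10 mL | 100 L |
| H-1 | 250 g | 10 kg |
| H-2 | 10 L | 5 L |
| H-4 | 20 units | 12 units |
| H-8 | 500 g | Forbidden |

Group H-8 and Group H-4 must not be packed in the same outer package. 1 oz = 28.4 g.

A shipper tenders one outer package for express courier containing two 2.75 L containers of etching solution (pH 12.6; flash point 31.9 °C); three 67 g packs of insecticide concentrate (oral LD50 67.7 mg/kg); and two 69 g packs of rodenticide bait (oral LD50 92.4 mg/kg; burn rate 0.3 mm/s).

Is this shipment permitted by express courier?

pH 12.6 meets the Group H-2 criterion (Corrosive), so the etching solution is Group H-2.
With oral LD50 67.7 mg/kg (≤ 100 mg/kg), the insecticide concentrate falls in Group H-8.
Oral LD50 92.4 mg/kg meets the Group H-8 criterion (Toxic), so the rodenticide bait is Group H-8.
Group H-8 net quantity: (three 67 g packs = 201 g) + (two 69 g packs = 138 g) = 339 g.
That is within the Group H-8 express courier limit of 500 g.
Group H-2 quantity: two 2.75 L containers = 5.5 L.
5.5 L ≤ 10 L (express courier limit, Group H-2) — within limit.
The segregation rule (Group H-8 with Group H-4) does not apply to Group H-8 with Group H-2.
Every hazard group is within its express courier limit and no segregation rule is violated.

Yes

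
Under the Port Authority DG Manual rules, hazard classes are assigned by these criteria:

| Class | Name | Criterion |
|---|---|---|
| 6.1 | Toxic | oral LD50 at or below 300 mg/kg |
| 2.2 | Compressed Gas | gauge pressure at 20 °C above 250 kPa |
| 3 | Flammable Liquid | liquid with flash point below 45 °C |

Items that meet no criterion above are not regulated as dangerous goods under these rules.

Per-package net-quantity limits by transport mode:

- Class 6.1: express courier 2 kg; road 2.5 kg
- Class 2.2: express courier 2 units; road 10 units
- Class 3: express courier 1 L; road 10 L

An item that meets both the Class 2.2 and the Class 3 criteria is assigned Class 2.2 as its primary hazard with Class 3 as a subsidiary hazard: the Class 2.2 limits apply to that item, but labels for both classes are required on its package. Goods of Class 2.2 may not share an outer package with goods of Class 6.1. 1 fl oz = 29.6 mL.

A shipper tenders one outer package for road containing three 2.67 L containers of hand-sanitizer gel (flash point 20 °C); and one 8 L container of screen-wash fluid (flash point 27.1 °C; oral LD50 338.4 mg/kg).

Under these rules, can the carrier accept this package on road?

No

The hand-sanitizer gel has flash point 20 °C, which is < 45 °C, so it is Class 3 (Flammable Liquid).
The screen-wash fluid has flash point 27.1 °C, which is < 45 °C, so it is Class 3 (Flammable Liquid).
Total Class 3: (three 2.67 L containers = 8.01 L) + 8 L = 16.01 L.
That exceeds the Class 3 road limit of 10 L.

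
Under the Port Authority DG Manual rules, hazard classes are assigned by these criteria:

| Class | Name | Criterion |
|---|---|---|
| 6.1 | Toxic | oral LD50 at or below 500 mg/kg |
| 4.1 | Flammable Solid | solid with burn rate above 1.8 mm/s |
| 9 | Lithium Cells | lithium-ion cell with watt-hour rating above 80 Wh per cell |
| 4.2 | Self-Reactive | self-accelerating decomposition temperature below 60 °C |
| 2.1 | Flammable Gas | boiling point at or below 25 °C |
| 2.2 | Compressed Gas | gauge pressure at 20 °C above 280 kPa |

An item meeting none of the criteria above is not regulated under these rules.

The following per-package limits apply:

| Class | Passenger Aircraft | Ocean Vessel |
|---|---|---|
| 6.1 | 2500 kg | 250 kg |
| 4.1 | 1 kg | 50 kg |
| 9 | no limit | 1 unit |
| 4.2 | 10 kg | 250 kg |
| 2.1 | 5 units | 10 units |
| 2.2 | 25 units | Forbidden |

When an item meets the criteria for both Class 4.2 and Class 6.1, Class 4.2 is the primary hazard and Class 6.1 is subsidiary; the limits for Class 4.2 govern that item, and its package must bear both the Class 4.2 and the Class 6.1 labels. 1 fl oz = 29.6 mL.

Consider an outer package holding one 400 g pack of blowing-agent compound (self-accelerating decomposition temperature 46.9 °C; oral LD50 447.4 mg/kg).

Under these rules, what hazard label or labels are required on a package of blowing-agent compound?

Class 4.2 and 6.1

The blowing-agent compound has self-accelerating decomposition temperature 46.9 °C, which is < 60 °C, so it is Class 4.2 (Self-Reactive).
The blowing-agent compound has oral LD50 447.4 mg/kg, which is ≤ 500 mg/kg, so it is Class 6.1 (Toxic).
By the precedence rule Class 4.2 is primary and Class 6.1 is subsidiary, and that rule requires both labels on the package.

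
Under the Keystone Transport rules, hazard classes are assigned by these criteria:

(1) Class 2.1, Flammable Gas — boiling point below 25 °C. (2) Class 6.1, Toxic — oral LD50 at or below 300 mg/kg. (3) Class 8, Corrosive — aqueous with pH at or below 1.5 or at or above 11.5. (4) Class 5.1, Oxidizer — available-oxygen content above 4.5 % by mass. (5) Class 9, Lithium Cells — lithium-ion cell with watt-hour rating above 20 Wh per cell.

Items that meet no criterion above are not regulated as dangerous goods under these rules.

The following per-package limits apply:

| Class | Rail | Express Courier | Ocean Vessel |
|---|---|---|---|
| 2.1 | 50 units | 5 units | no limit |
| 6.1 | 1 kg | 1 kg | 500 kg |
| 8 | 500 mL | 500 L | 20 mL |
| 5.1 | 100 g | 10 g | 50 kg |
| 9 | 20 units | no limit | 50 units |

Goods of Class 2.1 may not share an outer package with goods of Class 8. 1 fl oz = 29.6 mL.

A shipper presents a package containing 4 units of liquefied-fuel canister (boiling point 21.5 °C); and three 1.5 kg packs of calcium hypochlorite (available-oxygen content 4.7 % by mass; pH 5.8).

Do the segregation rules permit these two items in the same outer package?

Yes

With boiling point 21.5 °C (< 25 °C), the liquefied-fuel canister falls in Class 2.1.
Available-oxygen content 4.7 % by mass meets the Class 5.1 criterion (Oxidizer), so the calcium hypochlorite is Class 5.1.
No segregation rule bars Class 2.1 with Class 5.1.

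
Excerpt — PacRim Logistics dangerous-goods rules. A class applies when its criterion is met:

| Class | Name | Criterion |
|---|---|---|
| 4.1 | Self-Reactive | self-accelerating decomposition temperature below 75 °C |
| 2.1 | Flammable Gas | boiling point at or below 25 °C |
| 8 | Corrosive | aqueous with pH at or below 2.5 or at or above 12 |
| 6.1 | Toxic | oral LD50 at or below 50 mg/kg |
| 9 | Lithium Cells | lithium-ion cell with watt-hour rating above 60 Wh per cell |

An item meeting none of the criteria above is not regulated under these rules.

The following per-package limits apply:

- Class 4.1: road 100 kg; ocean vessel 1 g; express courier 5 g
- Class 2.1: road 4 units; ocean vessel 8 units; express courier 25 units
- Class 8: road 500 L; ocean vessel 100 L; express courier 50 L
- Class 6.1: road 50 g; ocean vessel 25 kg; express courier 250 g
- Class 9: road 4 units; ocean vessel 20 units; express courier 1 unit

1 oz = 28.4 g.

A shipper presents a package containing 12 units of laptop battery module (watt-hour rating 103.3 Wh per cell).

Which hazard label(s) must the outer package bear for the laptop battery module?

Laptop battery module: watt-hour rating 103.3 Wh per cell > 60 Wh per cell → Class 9 (Lithium Cells).
Only the Class 9 label is required.

Class 9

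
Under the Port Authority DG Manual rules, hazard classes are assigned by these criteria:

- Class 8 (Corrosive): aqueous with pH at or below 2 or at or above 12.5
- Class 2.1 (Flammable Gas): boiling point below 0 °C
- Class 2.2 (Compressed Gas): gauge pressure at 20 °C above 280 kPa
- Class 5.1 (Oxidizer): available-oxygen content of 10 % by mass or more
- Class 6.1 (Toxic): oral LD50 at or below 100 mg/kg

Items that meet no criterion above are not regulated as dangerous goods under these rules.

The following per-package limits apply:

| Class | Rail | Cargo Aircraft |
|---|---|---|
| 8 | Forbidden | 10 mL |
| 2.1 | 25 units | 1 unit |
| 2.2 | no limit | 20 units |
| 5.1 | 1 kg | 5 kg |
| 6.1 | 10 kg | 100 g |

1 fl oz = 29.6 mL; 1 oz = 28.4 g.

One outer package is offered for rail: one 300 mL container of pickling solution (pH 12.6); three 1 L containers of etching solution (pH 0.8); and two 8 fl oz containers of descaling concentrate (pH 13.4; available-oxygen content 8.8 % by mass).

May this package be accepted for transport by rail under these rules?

No

Pickling solution: pH 12.6 ≥ 12.5 → Class 8 (Corrosive).
The etching solution has pH 0.8, which is ≤ 2, so it is Class 8 (Corrosive).
Descaling concentrate: pH 13.4 ≥ 12.5 → Class 8 (Corrosive).
Class 8 net quantity: 300 mL + (three 1 L containers = 3 L) + (two 8 fl oz containers = 473.6 mL) = 3773.6 mL.
By rail, Class 8 is Forbidden regardless of quantity.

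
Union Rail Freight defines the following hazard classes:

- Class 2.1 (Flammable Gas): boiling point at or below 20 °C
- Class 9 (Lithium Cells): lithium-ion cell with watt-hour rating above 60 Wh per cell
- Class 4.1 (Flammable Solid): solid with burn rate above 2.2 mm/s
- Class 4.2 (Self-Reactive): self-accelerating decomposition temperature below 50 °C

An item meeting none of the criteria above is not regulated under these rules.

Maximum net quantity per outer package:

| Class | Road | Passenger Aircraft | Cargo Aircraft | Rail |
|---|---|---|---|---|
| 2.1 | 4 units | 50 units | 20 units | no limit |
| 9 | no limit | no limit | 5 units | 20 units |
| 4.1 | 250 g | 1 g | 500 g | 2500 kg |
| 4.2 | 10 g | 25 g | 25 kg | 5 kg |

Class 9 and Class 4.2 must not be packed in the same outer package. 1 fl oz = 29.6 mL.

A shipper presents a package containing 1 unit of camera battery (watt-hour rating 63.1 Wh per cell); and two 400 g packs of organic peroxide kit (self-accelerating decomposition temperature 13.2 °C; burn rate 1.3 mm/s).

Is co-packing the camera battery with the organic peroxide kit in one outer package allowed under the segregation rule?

No

With watt-hour rating 63.1 Wh per cell (> 60 Wh per cell), the camera battery falls in Class 9.
The organic peroxide kit has self-accelerating decomposition temperature 13.2 °C, which is < 50 °C, so it is Class 4.2 (Self-Reactive).
Class 9 and Class 4.2 may not share an outer package.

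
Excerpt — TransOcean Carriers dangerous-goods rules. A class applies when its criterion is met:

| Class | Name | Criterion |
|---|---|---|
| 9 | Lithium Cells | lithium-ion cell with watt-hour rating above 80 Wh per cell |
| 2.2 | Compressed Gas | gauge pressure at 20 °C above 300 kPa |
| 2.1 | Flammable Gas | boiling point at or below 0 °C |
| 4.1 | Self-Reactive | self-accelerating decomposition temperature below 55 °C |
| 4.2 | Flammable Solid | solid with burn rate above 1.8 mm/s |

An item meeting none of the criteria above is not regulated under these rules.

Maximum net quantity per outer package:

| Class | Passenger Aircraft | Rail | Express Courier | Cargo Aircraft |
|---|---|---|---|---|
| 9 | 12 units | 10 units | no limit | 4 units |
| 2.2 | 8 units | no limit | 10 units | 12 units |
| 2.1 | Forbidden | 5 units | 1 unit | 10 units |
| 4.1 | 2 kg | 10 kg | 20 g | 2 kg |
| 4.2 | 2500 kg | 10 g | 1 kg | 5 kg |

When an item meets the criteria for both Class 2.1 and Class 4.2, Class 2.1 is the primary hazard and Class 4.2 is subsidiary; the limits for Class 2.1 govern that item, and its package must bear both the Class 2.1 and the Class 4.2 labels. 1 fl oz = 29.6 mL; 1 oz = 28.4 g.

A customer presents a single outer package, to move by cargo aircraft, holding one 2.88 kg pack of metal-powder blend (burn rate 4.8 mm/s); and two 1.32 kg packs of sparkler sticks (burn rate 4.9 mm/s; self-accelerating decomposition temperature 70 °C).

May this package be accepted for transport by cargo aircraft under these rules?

Burn rate 4.8 mm/s meets the Class 4.2 criterion (Flammable Solid), so the metal-powder blend is Class 4.2.
Sparkler sticks: burn rate 4.9 mm/s > 1.8 mm/s → Class 4.2 (Flammable Solid).
Class 4.2 net quantity: 2.88 kg + (two 1.32 kg packs = 2.64 kg) = 5.52 kg.
That exceeds the Class 4.2 cargo aircraft limit of 5 kg.

No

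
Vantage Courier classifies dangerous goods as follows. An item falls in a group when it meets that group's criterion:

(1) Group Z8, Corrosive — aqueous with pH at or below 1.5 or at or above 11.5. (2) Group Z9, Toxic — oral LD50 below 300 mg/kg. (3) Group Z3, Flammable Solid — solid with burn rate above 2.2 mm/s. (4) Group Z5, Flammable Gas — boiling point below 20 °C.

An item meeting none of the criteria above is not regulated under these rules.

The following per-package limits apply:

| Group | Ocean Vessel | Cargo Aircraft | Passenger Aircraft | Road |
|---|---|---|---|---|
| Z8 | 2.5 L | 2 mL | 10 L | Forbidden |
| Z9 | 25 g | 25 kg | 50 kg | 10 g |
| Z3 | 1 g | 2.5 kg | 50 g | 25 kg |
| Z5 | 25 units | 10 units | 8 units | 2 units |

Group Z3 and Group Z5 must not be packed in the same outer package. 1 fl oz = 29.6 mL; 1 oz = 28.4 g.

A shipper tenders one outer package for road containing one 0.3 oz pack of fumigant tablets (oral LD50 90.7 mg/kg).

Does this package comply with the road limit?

Yes

Fumigant tablets: oral LD50 90.7 mg/kg < 300 mg/kg → Group Z9 (Toxic).
Group Z9 quantity: one 0.3 oz pack = 8.52 g.
8.52 g is within the road limit of 10 g for Group Z9.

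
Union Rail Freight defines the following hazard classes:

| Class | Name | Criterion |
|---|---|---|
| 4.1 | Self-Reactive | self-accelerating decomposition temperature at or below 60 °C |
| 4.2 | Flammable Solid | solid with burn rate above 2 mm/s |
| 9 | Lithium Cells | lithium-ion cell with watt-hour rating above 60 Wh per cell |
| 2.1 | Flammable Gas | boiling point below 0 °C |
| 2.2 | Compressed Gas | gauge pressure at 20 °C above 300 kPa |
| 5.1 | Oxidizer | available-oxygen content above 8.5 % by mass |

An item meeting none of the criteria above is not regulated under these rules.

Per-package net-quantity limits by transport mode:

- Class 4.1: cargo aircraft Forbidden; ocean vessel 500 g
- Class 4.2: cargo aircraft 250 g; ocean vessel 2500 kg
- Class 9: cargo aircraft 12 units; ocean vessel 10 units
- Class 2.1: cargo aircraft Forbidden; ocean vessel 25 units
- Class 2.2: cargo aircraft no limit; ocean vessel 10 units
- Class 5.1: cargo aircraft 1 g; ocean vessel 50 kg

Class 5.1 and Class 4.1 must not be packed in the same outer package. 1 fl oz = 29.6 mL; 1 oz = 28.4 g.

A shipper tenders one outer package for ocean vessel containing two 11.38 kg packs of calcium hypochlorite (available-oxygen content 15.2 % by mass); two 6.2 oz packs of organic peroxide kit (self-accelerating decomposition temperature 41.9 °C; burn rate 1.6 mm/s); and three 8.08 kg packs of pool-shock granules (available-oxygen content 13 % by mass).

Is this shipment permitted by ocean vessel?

No

The calcium hypochlorite has available-oxygen content 15.2 % by mass, which is > 8.5 % by mass, so it is Class 5.1 (Oxidizer).
Self-accelerating decomposition temperature 41.9 °C meets the Class 4.1 criterion (Self-Reactive), so the organic peroxide kit is Class 4.1.
With available-oxygen content 13 % by mass (> 8.5 % by mass), the pool-shock granules fall in Class 5.1.
Class 5.1 net quantity: (two 11.38 kg packs = 22.76 kg) + (three 8.08 kg packs = 24.24 kg) = 47 kg.
That is within the Class 5.1 ocean vessel limit of 50 kg.
Class 4.1 quantity: two 6.2 oz packs = 352.16 g.
352.16 g is within the ocean vessel limit of 500 g for Class 4.1.
Class 5.1 and Class 4.1 may not share an outer package.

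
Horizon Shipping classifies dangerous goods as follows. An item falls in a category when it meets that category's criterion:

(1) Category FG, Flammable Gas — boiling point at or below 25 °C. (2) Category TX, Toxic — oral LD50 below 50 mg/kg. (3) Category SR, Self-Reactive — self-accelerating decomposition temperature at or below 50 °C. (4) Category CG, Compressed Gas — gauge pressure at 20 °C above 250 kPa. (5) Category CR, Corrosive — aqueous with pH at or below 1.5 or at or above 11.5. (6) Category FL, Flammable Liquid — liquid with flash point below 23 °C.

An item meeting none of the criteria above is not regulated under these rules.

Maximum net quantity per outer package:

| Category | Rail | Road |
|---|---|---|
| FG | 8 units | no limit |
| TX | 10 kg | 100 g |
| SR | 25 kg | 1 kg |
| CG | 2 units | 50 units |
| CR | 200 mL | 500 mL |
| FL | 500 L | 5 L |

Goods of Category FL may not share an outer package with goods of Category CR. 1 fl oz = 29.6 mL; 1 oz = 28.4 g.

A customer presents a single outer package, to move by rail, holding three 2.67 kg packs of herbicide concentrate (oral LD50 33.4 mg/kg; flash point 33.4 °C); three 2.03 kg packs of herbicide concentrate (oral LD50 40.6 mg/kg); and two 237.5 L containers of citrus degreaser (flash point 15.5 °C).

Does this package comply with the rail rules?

No

Herbicide concentrate: oral LD50 33.4 mg/kg < 50 mg/kg → Category TX (Toxic).
With oral LD50 40.6 mg/kg (< 50 mg/kg), the herbicide concentrate falls in Category TX.
The citrus degreaser has flash point 15.5 °C, which is < 23 °C, so it is Category FL (Flammable Liquid).
Category TX net quantity: (three 2.67 kg packs = 8.01 kg) + (three 2.03 kg packs = 6.09 kg) = 14.1 kg.
14.1 kg exceeds the rail limit of 10 kg for Category TX.
Category FL quantity: two 237.5 L containers = 475 L.
That is within the Category FL rail limit of 500 L.
The segregation rule (Category FL with Category CR) does not apply to Category TX with Category FL.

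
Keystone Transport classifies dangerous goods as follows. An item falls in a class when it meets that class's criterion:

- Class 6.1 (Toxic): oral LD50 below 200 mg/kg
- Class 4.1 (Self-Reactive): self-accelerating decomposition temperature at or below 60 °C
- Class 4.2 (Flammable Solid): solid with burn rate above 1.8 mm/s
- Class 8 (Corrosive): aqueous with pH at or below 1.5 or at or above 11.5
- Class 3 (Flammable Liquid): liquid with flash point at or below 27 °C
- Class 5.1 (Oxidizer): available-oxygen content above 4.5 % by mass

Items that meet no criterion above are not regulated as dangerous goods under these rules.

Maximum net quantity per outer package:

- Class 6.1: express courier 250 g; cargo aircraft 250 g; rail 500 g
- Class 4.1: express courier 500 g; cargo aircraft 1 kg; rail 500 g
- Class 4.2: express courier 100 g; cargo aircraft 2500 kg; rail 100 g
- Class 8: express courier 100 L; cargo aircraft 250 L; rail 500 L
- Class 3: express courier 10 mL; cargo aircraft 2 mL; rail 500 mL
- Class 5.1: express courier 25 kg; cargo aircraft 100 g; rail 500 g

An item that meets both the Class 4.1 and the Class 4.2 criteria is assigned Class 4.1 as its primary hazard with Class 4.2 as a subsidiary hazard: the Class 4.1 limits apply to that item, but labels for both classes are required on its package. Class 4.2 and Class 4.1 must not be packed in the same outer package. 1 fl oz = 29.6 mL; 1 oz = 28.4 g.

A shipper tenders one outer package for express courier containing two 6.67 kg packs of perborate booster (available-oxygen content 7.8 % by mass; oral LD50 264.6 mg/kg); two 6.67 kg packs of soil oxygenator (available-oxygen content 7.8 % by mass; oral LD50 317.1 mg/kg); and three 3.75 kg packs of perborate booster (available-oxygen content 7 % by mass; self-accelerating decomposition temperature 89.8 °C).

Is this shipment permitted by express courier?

The perborate booster has available-oxygen content 7.8 % by mass, which is > 4.5 % by mass, so it is Class 5.1 (Oxidizer).
The soil oxygenator has available-oxygen content 7.8 % by mass, which is > 4.5 % by mass, so it is Class 5.1 (Oxidizer).
Available-oxygen content 7 % by mass meets the Class 5.1 criterion (Oxidizer), so the perborate booster is Class 5.1.
Total Class 5.1: (two 6.67 kg packs = 13.34 kg) + (two 6.67 kg packs = 13.34 kg) + (three 3.75 kg packs = 11.25 kg) = 37.93 kg.
37.93 kg exceeds the express courier limit of 25 kg for Class 5.1.

No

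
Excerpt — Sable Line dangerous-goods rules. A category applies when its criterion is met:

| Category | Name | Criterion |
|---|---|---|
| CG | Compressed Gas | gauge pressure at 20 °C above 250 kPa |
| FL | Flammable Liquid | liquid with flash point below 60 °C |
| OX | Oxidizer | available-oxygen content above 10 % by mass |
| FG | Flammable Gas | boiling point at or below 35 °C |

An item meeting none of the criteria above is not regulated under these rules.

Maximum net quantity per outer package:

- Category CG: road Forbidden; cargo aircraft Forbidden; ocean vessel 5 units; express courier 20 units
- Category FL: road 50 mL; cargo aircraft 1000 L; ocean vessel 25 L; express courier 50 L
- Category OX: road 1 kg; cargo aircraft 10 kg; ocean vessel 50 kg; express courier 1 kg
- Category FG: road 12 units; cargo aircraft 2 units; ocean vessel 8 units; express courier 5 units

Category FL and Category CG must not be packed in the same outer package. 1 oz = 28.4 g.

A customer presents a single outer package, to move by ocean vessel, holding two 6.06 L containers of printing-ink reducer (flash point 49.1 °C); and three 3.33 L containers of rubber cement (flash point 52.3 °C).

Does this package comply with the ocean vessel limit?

Printing-ink reducer: flash point 49.1 °C < 60 °C → Category FL (Flammable Liquid).
With flash point 52.3 °C (< 60 °C), the rubber cement falls in Category FL.
Total Category FL: (two 6.06 L containers = 12.12 L) + (three 3.33 L containers = 9.99 L) = 22.11 L.
That is within the Category FL ocean vessel limit of 25 L.

Yes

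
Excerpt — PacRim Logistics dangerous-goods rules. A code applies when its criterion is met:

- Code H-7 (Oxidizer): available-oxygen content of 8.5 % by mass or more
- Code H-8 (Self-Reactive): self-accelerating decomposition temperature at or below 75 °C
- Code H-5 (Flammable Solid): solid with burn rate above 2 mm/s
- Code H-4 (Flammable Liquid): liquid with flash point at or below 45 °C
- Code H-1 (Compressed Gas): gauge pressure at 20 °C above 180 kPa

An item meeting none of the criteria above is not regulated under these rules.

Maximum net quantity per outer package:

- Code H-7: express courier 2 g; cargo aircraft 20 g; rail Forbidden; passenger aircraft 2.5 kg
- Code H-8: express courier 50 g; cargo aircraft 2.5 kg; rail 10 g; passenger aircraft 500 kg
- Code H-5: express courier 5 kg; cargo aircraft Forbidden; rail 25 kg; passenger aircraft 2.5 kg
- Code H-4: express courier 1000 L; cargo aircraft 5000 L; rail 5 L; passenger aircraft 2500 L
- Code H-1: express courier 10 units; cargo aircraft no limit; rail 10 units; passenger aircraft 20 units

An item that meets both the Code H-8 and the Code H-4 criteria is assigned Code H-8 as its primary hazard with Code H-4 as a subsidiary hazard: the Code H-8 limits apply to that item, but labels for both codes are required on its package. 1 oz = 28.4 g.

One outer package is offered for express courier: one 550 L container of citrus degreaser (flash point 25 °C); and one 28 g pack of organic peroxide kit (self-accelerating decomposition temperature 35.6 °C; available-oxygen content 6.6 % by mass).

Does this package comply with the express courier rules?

Yes

With flash point 25 °C (≤ 45 °C), the citrus degreaser falls in Code H-4.
The organic peroxide kit has self-accelerating decomposition temperature 35.6 °C, which is ≤ 75 °C, so it is Code H-8 (Self-Reactive).
Code H-4 quantity: 550 L.
That is within the Code H-4 express courier limit of 1000 L.
Code H-8 quantity: 28 g.
28 g ≤ 50 g (express courier limit, Code H-8) — within limit.
Every hazard code is within its express courier limit and no segregation rule is violated.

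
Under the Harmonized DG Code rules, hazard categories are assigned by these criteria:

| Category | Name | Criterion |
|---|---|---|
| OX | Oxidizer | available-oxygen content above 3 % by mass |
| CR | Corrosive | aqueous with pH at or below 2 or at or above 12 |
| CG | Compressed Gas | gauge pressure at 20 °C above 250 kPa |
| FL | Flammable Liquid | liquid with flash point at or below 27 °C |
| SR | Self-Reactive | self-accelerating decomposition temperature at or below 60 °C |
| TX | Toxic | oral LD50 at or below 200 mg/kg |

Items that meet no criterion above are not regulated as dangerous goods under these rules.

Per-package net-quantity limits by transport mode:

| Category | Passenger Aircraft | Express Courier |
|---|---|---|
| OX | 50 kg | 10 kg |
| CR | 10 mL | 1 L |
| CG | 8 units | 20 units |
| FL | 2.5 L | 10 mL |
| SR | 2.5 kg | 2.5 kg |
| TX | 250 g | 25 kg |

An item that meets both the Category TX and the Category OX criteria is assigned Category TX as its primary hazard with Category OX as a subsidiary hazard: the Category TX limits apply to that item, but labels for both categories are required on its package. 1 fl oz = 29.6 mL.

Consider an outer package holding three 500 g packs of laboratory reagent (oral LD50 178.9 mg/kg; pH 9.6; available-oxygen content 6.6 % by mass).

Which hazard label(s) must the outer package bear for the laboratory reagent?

With oral LD50 178.9 mg/kg (≤ 200 mg/kg), the laboratory reagent falls in Category TX.
With available-oxygen content 6.6 % by mass (> 3 % by mass), the laboratory reagent falls in Category OX.
By the precedence rule Category TX is primary and Category OX is subsidiary, and that rule requires both labels on the package.

Category OX and TX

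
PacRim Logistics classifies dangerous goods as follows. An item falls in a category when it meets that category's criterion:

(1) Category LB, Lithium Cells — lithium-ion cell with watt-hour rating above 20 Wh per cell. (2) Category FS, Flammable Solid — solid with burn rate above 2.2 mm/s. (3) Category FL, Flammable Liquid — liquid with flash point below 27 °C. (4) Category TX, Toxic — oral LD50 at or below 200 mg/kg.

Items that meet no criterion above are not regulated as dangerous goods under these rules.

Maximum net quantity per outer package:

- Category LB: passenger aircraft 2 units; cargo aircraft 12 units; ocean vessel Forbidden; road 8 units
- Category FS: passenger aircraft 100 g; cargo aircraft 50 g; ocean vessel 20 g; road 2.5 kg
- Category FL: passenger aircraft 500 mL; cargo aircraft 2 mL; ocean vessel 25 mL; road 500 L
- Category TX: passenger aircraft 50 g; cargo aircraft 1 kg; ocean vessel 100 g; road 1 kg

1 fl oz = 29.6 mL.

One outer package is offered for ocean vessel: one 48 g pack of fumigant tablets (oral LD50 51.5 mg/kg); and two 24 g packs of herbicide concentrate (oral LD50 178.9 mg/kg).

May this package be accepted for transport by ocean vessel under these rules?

Yes

Fumigant tablets: oral LD50 51.5 mg/kg ≤ 200 mg/kg → Category TX (Toxic).
Oral LD50 178.9 mg/kg meets the Category TX criterion (Toxic), so the herbicide concentrate is Category TX.
Total Category TX: 48 g + (two 24 g packs = 48 g) = 96 g.
96 g is within the ocean vessel limit of 100 g for Category TX.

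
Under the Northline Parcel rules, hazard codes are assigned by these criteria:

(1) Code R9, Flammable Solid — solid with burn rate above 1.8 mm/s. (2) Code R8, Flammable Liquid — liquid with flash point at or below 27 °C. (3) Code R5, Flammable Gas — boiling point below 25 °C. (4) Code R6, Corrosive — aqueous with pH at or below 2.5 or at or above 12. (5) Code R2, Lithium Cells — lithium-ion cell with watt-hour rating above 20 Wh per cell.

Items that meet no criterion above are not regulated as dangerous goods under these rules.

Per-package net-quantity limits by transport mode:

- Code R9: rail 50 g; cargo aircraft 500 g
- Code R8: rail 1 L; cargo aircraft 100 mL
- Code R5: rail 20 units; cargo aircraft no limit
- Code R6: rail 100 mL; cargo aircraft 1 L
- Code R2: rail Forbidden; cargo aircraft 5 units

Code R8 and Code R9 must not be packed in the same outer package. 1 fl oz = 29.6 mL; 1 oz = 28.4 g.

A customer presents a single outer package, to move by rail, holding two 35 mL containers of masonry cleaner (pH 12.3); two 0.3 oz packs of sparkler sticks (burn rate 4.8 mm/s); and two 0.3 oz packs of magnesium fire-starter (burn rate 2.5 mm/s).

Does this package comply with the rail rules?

Yes

Masonry cleaner: pH 12.3 ≥ 12 → Code R6 (Corrosive).
Burn rate 4.8 mm/s meets the Code R9 criterion (Flammable Solid), so the sparkler sticks are Code R9.
Magnesium fire-starter: burn rate 2.5 mm/s > 1.8 mm/s → Code R9 (Flammable Solid).
Code R6 quantity: two 35 mL containers = 70 mL.
70 mL is within the rail limit of 100 mL for Code R6.
Code R9 net quantity: (two 0.3 oz packs = 17.04 g) + (two 0.3 oz packs = 17.04 g) = 34.08 g.
That is within the Code R9 rail limit of 50 g.
The segregation rule (Code R8 with Code R9) does not apply to Code R6 with Code R9.
Every hazard code is within its rail limit and no segregation rule is violated.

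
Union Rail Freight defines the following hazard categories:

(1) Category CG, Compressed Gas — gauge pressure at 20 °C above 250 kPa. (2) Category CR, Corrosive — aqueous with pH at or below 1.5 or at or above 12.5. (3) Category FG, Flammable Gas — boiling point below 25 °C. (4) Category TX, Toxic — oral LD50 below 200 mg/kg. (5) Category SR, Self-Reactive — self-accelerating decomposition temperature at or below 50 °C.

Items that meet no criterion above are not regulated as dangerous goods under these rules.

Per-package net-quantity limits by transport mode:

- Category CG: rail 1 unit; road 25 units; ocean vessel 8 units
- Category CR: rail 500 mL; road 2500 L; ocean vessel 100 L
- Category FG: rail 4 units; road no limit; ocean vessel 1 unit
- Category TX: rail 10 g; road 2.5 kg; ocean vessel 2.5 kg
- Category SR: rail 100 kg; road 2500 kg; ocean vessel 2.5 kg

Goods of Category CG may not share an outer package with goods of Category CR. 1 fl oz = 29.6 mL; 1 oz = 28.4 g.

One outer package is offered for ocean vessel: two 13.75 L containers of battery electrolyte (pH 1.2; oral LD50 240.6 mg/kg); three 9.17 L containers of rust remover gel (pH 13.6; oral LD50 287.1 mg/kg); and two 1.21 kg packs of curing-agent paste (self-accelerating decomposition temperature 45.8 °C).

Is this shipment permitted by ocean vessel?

Battery electrolyte: pH 1.2 ≤ 1.5 → Category CR (Corrosive).
The rust remover gel has pH 13.6, which is ≥ 12.5, so it is Category CR (Corrosive).
Self-accelerating decomposition temperature 45.8 °C meets the Category SR criterion (Self-Reactive), so the curing-agent paste is Category SR.
Total Category CR: (two 13.75 L containers = 27.5 L) + (three 9.17 L containers = 27.51 L) = 55.01 L.
55.01 L is within the ocean vessel limit of 100 L for Category CR.
Category SR quantity: two 1.21 kg packs = 2.42 kg.
2.42 kg ≤ 2.5 kg (ocean vessel limit, Category SR) — within limit.
The segregation rule (Category CG with Category CR) does not apply to Category CR with Category SR.
Every hazard category is within its ocean vessel limit and no segregation rule is violated.

Yes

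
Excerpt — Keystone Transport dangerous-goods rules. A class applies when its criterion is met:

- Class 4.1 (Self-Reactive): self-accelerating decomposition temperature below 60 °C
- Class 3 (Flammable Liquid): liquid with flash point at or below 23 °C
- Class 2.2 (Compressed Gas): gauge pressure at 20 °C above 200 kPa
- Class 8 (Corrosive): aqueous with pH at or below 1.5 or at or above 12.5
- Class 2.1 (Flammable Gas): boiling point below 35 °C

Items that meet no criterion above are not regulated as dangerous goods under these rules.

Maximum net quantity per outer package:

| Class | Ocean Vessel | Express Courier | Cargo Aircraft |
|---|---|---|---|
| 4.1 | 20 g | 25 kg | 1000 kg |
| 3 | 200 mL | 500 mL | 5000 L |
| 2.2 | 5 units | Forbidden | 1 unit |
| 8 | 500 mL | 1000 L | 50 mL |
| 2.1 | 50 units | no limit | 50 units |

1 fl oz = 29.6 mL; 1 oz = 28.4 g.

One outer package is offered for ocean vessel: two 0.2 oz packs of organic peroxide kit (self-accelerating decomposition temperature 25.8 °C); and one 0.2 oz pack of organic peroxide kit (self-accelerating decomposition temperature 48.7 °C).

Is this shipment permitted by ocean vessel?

Yes

Self-accelerating decomposition temperature 25.8 °C meets the Class 4.1 criterion (Self-Reactive), so the organic peroxide kit is Class 4.1.
Organic peroxide kit: self-accelerating decomposition temperature 48.7 °C < 60 °C → Class 4.1 (Self-Reactive).
Total Class 4.1: (two 0.2 oz packs = 11.36 g) + (one 0.2 oz pack = 5.68 g) = 17.04 g.
That is within the Class 4.1 ocean vessel limit of 20 g.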